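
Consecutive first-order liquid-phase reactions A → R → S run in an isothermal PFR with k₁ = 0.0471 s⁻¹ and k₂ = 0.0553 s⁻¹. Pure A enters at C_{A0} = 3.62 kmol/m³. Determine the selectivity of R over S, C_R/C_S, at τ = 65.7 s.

For first-order series with pure A initially, C_R(τ) = k₁C_{A0}/(k₂−k₁)·(e^(−k₁τ) − e^(−k₂τ)).
e^(−k₁τ) = e^(−0.0471×65.7) = e^(−3.094) = 0.04530; e^(−k₂τ) = e^(−3.633) = 0.02643.
C_R = 0.0471×3.62/(0.0553−0.0471) × (0.04530−0.02643) = 20.79×0.01887 = 0.3923 kmol/m³.
C_A = C_{A0}e^(−k₁τ) = 0.1640 kmol/m³, so C_S = C_{A0}−C_A−C_R = 3.064 kmol/m³; C_R/C_S = 0.128.

0.128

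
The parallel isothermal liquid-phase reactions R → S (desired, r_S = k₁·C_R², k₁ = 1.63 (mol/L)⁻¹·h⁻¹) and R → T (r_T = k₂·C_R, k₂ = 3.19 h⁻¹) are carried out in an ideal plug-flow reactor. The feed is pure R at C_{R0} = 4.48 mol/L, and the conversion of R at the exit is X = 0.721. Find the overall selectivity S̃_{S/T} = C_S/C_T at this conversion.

1.37

C_R = C_{R0}(1−X) = 1.250 mol/L.
Along a PFR/batch, dC_T/dC_R = −r_T/(r_S+r_T) = −k₂/(k₂+k₁·C_R).
Integrating from C_{R0} to C_R: C_T = (3.19/1.63)·ln[(3.19+1.63·4.48)/(3.19+1.63·1.25)] = 1.957·ln(10.49/5.227) = 1.364 mol/L.
Then C_S = (C_{R0}−C_R) − C_T = 3.230 − 1.364 = 1.867 mol/L.
S̃_{S/T} = C_S/C_T = 1.867/1.364 = 1.37.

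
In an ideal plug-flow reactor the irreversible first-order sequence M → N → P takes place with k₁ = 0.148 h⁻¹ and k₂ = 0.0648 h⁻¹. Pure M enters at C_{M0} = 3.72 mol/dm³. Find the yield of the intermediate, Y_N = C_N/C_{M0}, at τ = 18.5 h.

0.421

Solving the coupled first-order balances gives C_N(τ) = [k₁/(k₂−k₁)]·C_{M0}·(e^(−k₁τ) − e^(−k₂τ)).
e^(−k₁τ) = e^(−0.148×18.5) = e^(−2.738) = 0.06470; e^(−k₂τ) = e^(−1.199) = 0.3016.
C_N = 0.148×3.72/(0.0648−0.148) × (0.06470−0.3016) = (-6.617)×(-0.2369) = 1.567 mol/dm³.
Y_N = C_N/C_{M0} = 1.567/3.72 = 0.421.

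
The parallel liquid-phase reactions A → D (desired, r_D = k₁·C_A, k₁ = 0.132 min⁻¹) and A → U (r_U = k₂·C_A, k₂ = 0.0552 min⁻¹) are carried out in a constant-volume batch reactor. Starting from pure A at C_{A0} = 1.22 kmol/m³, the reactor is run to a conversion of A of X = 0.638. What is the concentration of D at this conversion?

0.549 kmol/m³

C_A = C_{A0}(1−X) = 0.4416 kmol/m³.
Both paths are first order in A, so the instantaneous fraction to D is constant: dC_D/d(−C_A) = k₁/(k₁+k₂) = 0.7051.
C_D = 0.7051·(C_{A0}−C_A) = 0.7051×0.7784 = 0.549 kmol/m³.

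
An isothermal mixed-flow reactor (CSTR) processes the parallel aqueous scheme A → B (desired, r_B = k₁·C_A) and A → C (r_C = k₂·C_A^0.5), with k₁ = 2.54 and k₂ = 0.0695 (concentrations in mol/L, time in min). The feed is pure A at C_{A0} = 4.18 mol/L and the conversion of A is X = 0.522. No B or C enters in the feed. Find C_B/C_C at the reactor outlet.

51.7

Exit C_A = C_{A0}(1−X) = 4.18×0.478 = 1.998 mol/L.
In a CSTR the entire volume is at exit conditions, so r_B = 2.54×1.998 = 5.075 and r_C = 0.0695×1.998^0.5 = 0.09824.
Overall selectivity = C_B/C_C = r_Bτ/(r_Cτ) = r_B/r_C = 51.7.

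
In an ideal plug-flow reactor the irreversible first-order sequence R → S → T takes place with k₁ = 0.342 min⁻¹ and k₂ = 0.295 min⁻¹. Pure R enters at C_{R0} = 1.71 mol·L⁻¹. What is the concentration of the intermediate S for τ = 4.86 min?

Solving the coupled first-order balances gives C_S(τ) = [k₁/(k₂−k₁)]·C_{R0}·(e^(−k₁τ) − e^(−k₂τ)).
e^(−k₁τ) = e^(−0.342×4.86) = e^(−1.662) = 0.1897; e^(−k₂τ) = e^(−1.434) = 0.2384.
C_S = 0.342×1.71/(0.295−0.342) × (0.1897−0.2384) = (-12.44)×(-0.04869) = 0.6058 mol·L⁻¹.

0.606 mol·L⁻¹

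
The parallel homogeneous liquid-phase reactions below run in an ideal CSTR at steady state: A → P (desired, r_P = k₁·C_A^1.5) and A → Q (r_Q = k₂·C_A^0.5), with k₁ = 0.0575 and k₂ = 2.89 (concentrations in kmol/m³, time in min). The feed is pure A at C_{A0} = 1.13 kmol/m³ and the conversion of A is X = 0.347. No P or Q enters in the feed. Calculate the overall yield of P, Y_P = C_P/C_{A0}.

0.00502

Exit C_A = C_{A0}(1−X) = 1.13×0.653 = 0.7379 kmol/m³.
A CSTR operates uniformly at the exit composition, giving r_P = 0.03645 and r_Q = 2.483 (each k·C_A^n at C_A = 0.7379).
Fraction of consumed A going to P: r_P/(r_P+r_Q) = 0.01447.
C_P = 0.01447·C_{A0}·X = 0.01447×1.13×0.347 = 0.00567 kmol/m³; Y_P = C_P/C_{A0} = 0.00502.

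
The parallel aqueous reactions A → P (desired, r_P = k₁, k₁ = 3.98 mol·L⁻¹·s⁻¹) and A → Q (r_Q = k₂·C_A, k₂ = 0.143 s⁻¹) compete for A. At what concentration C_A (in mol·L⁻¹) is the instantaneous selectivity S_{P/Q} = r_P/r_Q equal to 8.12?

3.43 mol·L⁻¹

S_{P/Q} = (k₁/k₂)·C_A⁻¹ ⇒ C_A = (S·k₂/k₁)^(-1).
= (8.12×0.143/3.98)^(-1) = (0.2917)^(-1) = 3.43 mol·L⁻¹.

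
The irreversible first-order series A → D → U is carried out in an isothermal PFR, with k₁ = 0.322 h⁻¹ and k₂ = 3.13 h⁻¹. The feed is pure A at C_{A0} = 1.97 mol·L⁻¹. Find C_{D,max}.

0.156 mol·L⁻¹

Evaluating C_D at τ_opt = ln(k₂/k₁)/(k₂−k₁) gives C_{D,max}/C_{A0} = (k₁/k₂)^[k₂/(k₂−k₁)].
= (0.322/3.13)^(3.13/(3.13−0.322)) = (0.1029)^(1.115) = 0.07926.
C_{D,max} = 0.07926×1.97 = 0.156 mol·L⁻¹.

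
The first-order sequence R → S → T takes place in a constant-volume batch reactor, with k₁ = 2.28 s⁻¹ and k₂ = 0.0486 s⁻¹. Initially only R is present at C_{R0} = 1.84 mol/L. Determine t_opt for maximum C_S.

Setting dC_S/dt = 0 gives t_opt = ln(k₂/k₁)/(k₂−k₁).
= ln(0.0486/2.28)/(0.0486−2.28) = ln(0.02132)/-2.231 = -3.848/-2.231 = 1.72 s.

1.72 s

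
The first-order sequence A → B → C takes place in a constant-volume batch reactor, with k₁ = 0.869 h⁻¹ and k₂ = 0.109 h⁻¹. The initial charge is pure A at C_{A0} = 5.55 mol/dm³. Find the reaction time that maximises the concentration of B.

For first-order series the maximum of C_B occurs at t_opt = ln(k₂/k₁)/(k₂−k₁).
= ln(0.109/0.869)/(0.109−0.869) = ln(0.1254)/-0.7600 = -2.076/-0.7600 = 2.73 h.

2.73 h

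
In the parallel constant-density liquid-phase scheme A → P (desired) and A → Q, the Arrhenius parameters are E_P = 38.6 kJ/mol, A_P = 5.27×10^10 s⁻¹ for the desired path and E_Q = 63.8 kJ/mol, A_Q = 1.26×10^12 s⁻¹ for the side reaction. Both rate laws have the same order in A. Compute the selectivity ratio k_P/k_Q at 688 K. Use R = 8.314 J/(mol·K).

3.43

With equal orders, S_{P/Q} = k_P/k_Q = (A_P/A_Q)·exp[(E_Q−E_P)/(RT)].
(E_Q−E_P)/(RT) = (63.8−38.6)×10³/(8.314×688) = 25200/5720 = 4.406.
k_P/k_Q = (5.27×10^10/1.26×10^12)·exp(4.406) = 0.04183 × 81.91 = 3.43.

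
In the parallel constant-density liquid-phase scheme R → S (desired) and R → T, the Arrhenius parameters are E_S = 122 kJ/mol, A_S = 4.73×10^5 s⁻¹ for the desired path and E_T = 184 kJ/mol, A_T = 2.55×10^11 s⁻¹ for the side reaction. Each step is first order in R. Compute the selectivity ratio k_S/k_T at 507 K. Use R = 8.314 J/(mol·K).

4.53

Since both paths have the same order in R, the concentration cancels and S_{S/T} = k_S/k_T = (A_S/A_T)·exp[(E_T−E_S)/(RT)].
(E_T−E_S)/(RT) = (184−122)×10³/(8.314×507) = 62000/4215 = 14.71.
k_S/k_T = (4.73×10^5/2.55×10^11)·exp(14.71) = 1.855×10^-6 × 2.443×10^6 = 4.53.
Since E_S < E_T, lowering the temperature improves selectivity toward S.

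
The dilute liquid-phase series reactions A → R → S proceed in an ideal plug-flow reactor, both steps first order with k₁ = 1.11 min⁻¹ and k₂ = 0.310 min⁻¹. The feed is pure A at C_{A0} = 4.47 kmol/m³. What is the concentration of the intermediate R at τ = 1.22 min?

For first-order series with pure A initially, C_R(τ) = k₁C_{A0}/(k₂−k₁)·(e^(−k₁τ) − e^(−k₂τ)).
e^(−k₁τ) = e^(−1.11×1.22) = e^(−1.354) = 0.2582; e^(−k₂τ) = e^(−0.3782) = 0.6851.
C_R = 1.11×4.47/(0.310−1.11) × (0.2582−0.6851) = (-6.202)×(-0.4269) = 2.648 kmol/m³.

2.65 kmol/m³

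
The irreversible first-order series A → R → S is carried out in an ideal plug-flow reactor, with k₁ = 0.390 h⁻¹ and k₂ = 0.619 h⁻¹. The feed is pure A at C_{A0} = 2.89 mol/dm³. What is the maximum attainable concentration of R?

At the optimum, C_{R,max}/C_{A0} = (k₁/k₂)^[k₂/(k₂−k₁)].
= (0.390/0.619)^(0.619/(0.619−0.390)) = (0.6300)^(2.703) = 0.2869.
C_{R,max} = 0.2869×2.89 = 0.829 mol/dm³.

0.829 mol/dm³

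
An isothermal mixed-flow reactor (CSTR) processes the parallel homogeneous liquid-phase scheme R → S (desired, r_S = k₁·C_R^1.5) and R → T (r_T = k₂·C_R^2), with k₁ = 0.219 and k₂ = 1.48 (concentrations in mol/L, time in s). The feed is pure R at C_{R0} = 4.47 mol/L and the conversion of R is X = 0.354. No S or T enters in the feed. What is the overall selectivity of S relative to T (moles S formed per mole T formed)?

Exit C_R = C_{R0}(1−X) = 4.47×0.646 = 2.888 mol/L.
In a CSTR the entire volume is at exit conditions, so r_S = 0.219×2.888^1.5 = 1.075 and r_T = 1.48×2.888^2 = 12.34.
Overall selectivity = C_S/C_T = r_Sτ/(r_Tτ) = r_S/r_T = 0.0871.

0.0871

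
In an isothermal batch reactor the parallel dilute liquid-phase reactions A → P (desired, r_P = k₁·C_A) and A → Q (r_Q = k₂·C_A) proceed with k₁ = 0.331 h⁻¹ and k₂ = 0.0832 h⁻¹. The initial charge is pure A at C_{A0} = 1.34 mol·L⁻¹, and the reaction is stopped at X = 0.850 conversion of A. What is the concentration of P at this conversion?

0.910 mol·L⁻¹

C_A = C_{A0}(1−X) = 0.2010 mol·L⁻¹.
Both paths are first order in A, so the instantaneous fraction to P is constant: dC_P/d(−C_A) = k₁/(k₁+k₂) = 0.7991.
C_P = 0.7991·(C_{A0}−C_A) = 0.7991×1.139 = 0.910 mol·L⁻¹.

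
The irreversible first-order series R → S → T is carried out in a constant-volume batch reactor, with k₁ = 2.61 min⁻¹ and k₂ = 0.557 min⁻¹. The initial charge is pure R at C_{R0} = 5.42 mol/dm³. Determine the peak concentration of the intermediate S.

3.56 mol/dm³

Evaluating C_S at t_opt = ln(k₂/k₁)/(k₂−k₁) gives C_{S,max}/C_{R0} = (k₁/k₂)^[k₂/(k₂−k₁)].
= (2.61/0.557)^(0.557/(0.557−2.61)) = (4.686)^(-0.2713) = 0.6577.
C_{S,max} = 0.6577×5.42 = 3.56 mol/dm³.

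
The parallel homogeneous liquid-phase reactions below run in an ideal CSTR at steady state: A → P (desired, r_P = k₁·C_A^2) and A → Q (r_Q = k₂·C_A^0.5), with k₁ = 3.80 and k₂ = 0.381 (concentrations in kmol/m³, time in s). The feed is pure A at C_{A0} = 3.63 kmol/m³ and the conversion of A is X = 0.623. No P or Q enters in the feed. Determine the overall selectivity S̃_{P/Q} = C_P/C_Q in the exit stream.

Exit C_A = C_{A0}(1−X) = 3.63×0.377 = 1.369 kmol/m³.
A CSTR operates uniformly at the exit composition, giving r_P = 7.117 and r_Q = 0.4457 (each k·C_A^n at C_A = 1.369).
Overall selectivity = C_P/C_Q = r_Pτ/(r_Qτ) = r_P/r_Q = 16.0.

16.0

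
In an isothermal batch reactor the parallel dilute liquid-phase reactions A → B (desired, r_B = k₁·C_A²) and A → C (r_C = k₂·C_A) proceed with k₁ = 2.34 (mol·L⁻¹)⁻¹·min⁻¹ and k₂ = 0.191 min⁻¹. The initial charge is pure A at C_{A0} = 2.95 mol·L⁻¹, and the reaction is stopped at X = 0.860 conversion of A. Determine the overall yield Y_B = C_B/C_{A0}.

0.810

C_A = C_{A0}(1−X) = 0.4130 mol·L⁻¹.
Along a PFR/batch, dC_C/dC_A = −r_C/(r_B+r_C) = −k₂/(k₂+k₁·C_A).
Integrating from C_{A0} to C_A: C_C = (0.191/2.34)·ln[(0.191+2.34·2.95)/(0.191+2.34·0.413)] = 0.08162·ln(7.094/1.157) = 0.1480 mol·L⁻¹.
Then C_B = (C_{A0}−C_A) − C_C = 2.537 − 0.1480 = 2.389 mol·L⁻¹.
Y_B = C_B/C_{A0} = 2.389/2.95 = 0.810.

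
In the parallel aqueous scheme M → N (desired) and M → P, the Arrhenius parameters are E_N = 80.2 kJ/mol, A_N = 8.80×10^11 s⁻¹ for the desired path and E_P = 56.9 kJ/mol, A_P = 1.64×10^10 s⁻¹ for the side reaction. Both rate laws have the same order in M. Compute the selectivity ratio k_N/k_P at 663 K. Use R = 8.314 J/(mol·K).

Since both paths have the same order in M, the concentration cancels and S_{N/P} = k_N/k_P = (A_N/A_P)·exp[(E_P−E_N)/(RT)].
(E_P−E_N)/(RT) = (56.9−80.2)×10³/(8.314×663) = -23300/5512 = -4.227.
k_N/k_P = (8.80×10^11/1.64×10^10)·exp(-4.227) = 53.66 × 0.01460 = 0.783.
Since E_N > E_P, raising the temperature improves selectivity toward N.

0.783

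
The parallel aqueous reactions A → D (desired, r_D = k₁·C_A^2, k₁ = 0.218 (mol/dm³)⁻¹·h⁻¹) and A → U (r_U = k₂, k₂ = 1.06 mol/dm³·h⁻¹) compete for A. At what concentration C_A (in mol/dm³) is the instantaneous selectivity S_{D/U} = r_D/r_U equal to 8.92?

S_{D/U} = (k₁/k₂)·C_A^2 ⇒ C_A = (S·k₂/k₁)^(0.5).
= (8.92×1.06/0.218)^(0.5) = (43.37)^(0.5) = 6.59 mol/dm³.

6.59 mol/dm³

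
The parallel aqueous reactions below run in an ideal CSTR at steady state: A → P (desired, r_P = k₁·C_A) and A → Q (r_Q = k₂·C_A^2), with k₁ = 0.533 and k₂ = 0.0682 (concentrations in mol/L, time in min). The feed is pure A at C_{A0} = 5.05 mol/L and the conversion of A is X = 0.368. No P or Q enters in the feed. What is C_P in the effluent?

Exit C_A = C_{A0}(1−X) = 5.05×0.632 = 3.192 mol/L.
Rates in a CSTR are evaluated at the outlet concentration: r_P = 0.533×3.192 = 1.701, r_Q = 0.0682×3.192^2 = 0.6947.
Fraction of consumed A going to P: r_P/(r_P+r_Q) = 0.7100.
C_P = 0.7100·C_{A0}·X = 0.7100×5.05×0.368 = 1.32 mol/L.

1.32 mol/L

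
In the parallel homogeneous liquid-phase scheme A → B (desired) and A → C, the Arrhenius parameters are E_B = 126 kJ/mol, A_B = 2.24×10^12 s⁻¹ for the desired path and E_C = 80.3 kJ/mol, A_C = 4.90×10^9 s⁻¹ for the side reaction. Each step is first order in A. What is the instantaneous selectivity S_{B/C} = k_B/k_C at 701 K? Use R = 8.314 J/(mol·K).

0.180

With equal orders, S_{B/C} = k_B/k_C = (A_B/A_C)·exp[(E_C−E_B)/(RT)].
(E_C−E_B)/(RT) = (80.3−126)×10³/(8.314×701) = -45700/5828 = -7.841.
k_B/k_C = (2.24×10^12/4.90×10^9)·exp(-7.841) = 457.1 × 3.932×10^-4 = 0.180.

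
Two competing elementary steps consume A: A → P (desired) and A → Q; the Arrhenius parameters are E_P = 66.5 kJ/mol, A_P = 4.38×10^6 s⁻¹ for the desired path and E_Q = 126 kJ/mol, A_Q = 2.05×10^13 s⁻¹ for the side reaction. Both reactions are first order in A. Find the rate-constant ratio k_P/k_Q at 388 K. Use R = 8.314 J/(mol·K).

21.9

Since both paths have the same order in A, the concentration cancels and S_{P/Q} = k_P/k_Q = (A_P/A_Q)·exp[(E_Q−E_P)/(RT)].
(E_Q−E_P)/(RT) = (126−66.5)×10³/(8.314×388) = 59500/3226 = 18.44.
k_P/k_Q = (4.38×10^6/2.05×10^13)·exp(18.44) = 2.137×10^-7 × 1.024×10^8 = 21.9.
Since E_P < E_Q, lowering the temperature improves selectivity toward P.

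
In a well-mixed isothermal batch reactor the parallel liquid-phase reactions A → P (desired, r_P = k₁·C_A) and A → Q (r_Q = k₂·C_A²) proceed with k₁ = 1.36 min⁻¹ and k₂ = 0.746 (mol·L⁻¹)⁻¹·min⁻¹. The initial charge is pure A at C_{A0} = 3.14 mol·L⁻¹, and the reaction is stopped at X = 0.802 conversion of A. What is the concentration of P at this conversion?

C_A = C_{A0}(1−X) = 0.6217 mol·L⁻¹.
Along a PFR/batch, dC_P/dC_A = −r_P/(r_P+r_Q) = −k₁/(k₁+k₂·C_A).
Integrating from C_{A0} to C_A: C_P = (1.36/0.746)·ln[(1.36+0.746·3.14)/(1.36+0.746·0.622)] = 1.823·ln(3.702/1.824) = 1.291 mol·L⁻¹.

1.29 mol·L⁻¹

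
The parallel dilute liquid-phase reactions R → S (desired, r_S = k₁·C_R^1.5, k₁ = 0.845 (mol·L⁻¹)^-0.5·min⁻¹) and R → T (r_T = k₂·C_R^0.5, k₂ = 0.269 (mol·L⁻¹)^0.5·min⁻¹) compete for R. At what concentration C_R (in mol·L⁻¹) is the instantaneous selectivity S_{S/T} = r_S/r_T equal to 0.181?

S_{S/T} = (k₁/k₂)·C_R ⇒ C_R = S·k₂/k₁.
= 0.181×0.269/0.845 = 0.0576 mol·L⁻¹.

0.0576 mol·L⁻¹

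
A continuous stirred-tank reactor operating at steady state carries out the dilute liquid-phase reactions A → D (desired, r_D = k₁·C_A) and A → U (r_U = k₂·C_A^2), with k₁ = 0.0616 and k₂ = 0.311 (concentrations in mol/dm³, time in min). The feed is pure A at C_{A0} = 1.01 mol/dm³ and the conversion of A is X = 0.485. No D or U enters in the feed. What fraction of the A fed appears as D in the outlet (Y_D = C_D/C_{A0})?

0.134

Exit C_A = C_{A0}(1−X) = 1.01×0.515 = 0.5202 mol/dm³.
A CSTR operates uniformly at the exit composition, giving r_D = 0.03204 and r_U = 0.08414 (each k·C_A^n at C_A = 0.5202).
Fraction of consumed A going to D: r_D/(r_D+r_U) = 0.2758.
C_D = 0.2758·C_{A0}·X = 0.2758×1.01×0.485 = 0.135 mol/dm³; Y_D = C_D/C_{A0} = 0.134.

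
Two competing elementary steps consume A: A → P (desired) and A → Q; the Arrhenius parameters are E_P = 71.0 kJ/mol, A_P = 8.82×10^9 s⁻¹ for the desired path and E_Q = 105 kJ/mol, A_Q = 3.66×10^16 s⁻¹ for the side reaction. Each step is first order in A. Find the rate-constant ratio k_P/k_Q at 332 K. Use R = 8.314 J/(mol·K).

With equal orders, S_{P/Q} = k_P/k_Q = (A_P/A_Q)·exp[(E_Q−E_P)/(RT)].
(E_Q−E_P)/(RT) = (105−71.0)×10³/(8.314×332) = 34000/2760 = 12.32.
k_P/k_Q = (8.82×10^9/3.66×10^16)·exp(12.32) = 2.410×10^-7 × 2.236×10^5 = 0.0539.

0.0539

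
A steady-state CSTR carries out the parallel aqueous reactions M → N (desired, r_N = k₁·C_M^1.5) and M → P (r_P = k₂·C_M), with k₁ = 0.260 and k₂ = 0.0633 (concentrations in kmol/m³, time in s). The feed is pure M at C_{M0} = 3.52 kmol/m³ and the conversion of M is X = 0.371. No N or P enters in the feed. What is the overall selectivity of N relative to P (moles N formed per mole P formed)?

Exit C_M = C_{M0}(1−X) = 3.52×0.629 = 2.214 kmol/m³.
Rates in a CSTR are evaluated at the outlet concentration: r_N = 0.260×2.214^1.5 = 0.8566, r_P = 0.0633×2.214 = 0.1402.
Overall selectivity = C_N/C_P = r_Nτ/(r_Pτ) = r_N/r_P = 6.11.

6.11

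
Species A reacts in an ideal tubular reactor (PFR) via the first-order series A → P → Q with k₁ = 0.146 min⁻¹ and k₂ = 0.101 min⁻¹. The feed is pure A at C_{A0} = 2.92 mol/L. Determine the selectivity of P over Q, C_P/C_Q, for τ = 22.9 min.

The intermediate concentration in a first-order A→B→C sequence is C_P = k₁C_{A0}(e^(−k₁τ) − e^(−k₂τ))/(k₂−k₁).
e^(−k₁τ) = e^(−0.146×22.9) = e^(−3.343) = 0.03532; e^(−k₂τ) = e^(−2.313) = 0.09897.
C_P = 0.146×2.92/(0.101−0.146) × (0.03532−0.09897) = (-9.474)×(-0.06366) = 0.6031 mol/L.
C_A = C_{A0}e^(−k₁τ) = 0.1031 mol/L, so C_Q = C_{A0}−C_A−C_P = 2.214 mol/L; C_P/C_Q = 0.272.

0.272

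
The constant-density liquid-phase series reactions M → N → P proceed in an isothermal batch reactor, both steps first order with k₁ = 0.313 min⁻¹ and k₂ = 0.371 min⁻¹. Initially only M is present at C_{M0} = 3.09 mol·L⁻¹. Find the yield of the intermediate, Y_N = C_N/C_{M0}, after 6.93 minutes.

Solving the coupled first-order balances gives C_N(t) = [k₁/(k₂−k₁)]·C_{M0}·(e^(−k₁t) − e^(−k₂t)).
e^(−k₁t) = e^(−0.313×6.93) = e^(−2.169) = 0.1143; e^(−k₂t) = e^(−2.571) = 0.07646.
C_N = 0.313×3.09/(0.371−0.313) × (0.1143−0.07646) = 16.68×0.03782 = 0.6307 mol·L⁻¹.
Y_N = C_N/C_{M0} = 0.6307/3.09 = 0.204.

0.204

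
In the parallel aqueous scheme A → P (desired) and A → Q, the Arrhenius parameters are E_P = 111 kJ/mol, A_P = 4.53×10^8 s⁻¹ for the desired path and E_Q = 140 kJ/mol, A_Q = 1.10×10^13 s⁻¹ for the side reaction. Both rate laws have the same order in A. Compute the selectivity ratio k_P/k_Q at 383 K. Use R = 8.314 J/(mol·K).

0.371

Since both paths have the same order in A, the concentration cancels and S_{P/Q} = k_P/k_Q = (A_P/A_Q)·exp[(E_Q−E_P)/(RT)].
(E_Q−E_P)/(RT) = (140−111)×10³/(8.314×383) = 29000/3184 = 9.107.
k_P/k_Q = (4.53×10^8/1.10×10^13)·exp(9.107) = 4.118×10^-5 × 9021 = 0.371.
Since E_P < E_Q, lowering the temperature improves selectivity toward P.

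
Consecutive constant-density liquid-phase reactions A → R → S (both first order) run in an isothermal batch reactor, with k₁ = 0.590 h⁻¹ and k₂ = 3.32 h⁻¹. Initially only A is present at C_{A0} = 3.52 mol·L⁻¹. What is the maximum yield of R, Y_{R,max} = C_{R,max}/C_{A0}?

0.122

At the optimum, C_{R,max}/C_{A0} = (k₁/k₂)^[k₂/(k₂−k₁)].
= (0.590/3.32)^(3.32/(3.32−0.590)) = (0.1777)^(1.216) = 0.1223.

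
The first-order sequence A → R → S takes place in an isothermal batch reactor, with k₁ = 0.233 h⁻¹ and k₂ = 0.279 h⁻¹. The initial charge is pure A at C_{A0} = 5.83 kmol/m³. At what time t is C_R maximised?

For first-order series the maximum of C_R occurs at t_opt = ln(k₂/k₁)/(k₂−k₁).
= ln(0.279/0.233)/(0.279−0.233) = ln(1.197)/0.04600 = 0.1802/0.04600 = 3.92 h.

3.92 h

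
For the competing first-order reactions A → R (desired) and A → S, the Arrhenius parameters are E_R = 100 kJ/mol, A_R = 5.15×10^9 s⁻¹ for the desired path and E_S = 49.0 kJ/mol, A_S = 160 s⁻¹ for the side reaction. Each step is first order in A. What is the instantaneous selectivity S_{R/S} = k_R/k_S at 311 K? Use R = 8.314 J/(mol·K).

0.0874

k_R/k_S = (A_R/A_S)·exp[−(E_R−E_S)/(RT)] = (A_R/A_S)·exp[(E_S−E_R)/(RT)].
(E_S−E_R)/(RT) = (49.0−100)×10³/(8.314×311) = -51000/2586 = -19.72.
k_R/k_S = (5.15×10^9/160)·exp(-19.72) = 3.219×10^7 × 2.716×10^-9 = 0.0874.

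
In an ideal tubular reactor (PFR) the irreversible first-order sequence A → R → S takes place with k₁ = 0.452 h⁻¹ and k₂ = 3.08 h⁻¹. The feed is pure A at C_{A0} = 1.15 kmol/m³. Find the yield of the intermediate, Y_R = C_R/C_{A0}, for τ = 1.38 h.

0.0897

For first-order series with pure A initially, C_R(τ) = k₁C_{A0}/(k₂−k₁)·(e^(−k₁τ) − e^(−k₂τ)).
e^(−k₁τ) = e^(−0.452×1.38) = e^(−0.6238) = 0.5359; e^(−k₂τ) = e^(−4.250) = 0.01426.
C_R = 0.452×1.15/(3.08−0.452) × (0.5359−0.01426) = 0.1978×0.5217 = 0.1032 kmol/m³.
Y_R = C_R/C_{A0} = 0.1032/1.15 = 0.0897.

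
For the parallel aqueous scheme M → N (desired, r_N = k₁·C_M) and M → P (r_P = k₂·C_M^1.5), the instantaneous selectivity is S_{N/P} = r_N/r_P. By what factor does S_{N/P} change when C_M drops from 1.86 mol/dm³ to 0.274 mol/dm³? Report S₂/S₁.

2.61

S_{N/P} = (k₁/k₂)·C_M^-0.5, so S₂/S₁ = (C_{M,2}/C_{M,1})^-0.5.
= (0.274/1.86)^(-0.5) = (0.1473)^(-0.5) = 2.61.
Selectivity toward N rises as C_M falls — low-concentration operation is favoured.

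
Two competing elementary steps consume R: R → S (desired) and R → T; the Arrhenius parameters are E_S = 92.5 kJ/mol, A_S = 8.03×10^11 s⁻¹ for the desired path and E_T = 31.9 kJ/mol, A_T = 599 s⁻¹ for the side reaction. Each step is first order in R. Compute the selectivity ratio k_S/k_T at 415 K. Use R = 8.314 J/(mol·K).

k_S/k_T = (A_S/A_T)·exp[−(E_S−E_T)/(RT)] = (A_S/A_T)·exp[(E_T−E_S)/(RT)].
(E_T−E_S)/(RT) = (31.9−92.5)×10³/(8.314×415) = -60600/3450 = -17.56.
k_S/k_T = (8.03×10^11/599)·exp(-17.56) = 1.341×10^9 × 2.356×10^-8 = 31.6.
Since E_S > E_T, raising the temperature improves selectivity toward S.

31.6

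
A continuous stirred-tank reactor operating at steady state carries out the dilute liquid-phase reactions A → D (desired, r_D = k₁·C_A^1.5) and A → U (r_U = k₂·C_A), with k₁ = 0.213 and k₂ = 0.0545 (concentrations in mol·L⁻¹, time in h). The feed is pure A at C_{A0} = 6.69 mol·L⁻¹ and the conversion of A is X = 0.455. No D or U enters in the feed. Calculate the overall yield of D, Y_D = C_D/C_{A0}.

Exit C_A = C_{A0}(1−X) = 6.69×0.545 = 3.646 mol·L⁻¹.
A CSTR operates uniformly at the exit composition, giving r_D = 1.483 and r_U = 0.1987 (each k·C_A^n at C_A = 3.646).
Fraction of consumed A going to D: r_D/(r_D+r_U) = 0.8818.
C_D = 0.8818·C_{A0}·X = 0.8818×6.69×0.455 = 2.68 mol·L⁻¹; Y_D = C_D/C_{A0} = 0.401.

0.401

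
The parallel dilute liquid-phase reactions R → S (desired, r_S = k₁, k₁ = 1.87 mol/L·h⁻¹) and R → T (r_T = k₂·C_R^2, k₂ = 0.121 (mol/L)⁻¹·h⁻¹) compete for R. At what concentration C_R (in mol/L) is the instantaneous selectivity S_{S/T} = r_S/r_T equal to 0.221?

8.36 mol/L

S_{S/T} = (k₁/k₂)·C_R^-2 ⇒ C_R = (S·k₂/k₁)^(-0.5).
= (0.221×0.121/1.87)^(-0.5) = (0.01430)^(-0.5) = 8.36 mol/L.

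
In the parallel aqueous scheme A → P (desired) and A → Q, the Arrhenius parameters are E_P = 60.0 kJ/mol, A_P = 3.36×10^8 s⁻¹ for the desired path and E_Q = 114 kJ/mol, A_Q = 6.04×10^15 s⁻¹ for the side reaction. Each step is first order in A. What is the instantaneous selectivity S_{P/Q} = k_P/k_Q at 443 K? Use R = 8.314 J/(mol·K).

0.130

With equal orders, S_{P/Q} = k_P/k_Q = (A_P/A_Q)·exp[(E_Q−E_P)/(RT)].
(E_Q−E_P)/(RT) = (114−60.0)×10³/(8.314×443) = 54000/3683 = 14.66.
k_P/k_Q = (3.36×10^8/6.04×10^15)·exp(14.66) = 5.563×10^-8 × 2.330×10^6 = 0.130.
Since E_P < E_Q, lowering the temperature improves selectivity toward P.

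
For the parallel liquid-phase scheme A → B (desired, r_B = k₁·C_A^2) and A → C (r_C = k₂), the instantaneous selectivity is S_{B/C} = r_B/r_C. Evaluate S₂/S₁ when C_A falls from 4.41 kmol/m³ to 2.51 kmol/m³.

0.324

S_{B/C} = (k₁/k₂)·C_A^2, so S₂/S₁ = (C_{A,2}/C_{A,1})^2.
= (2.51/4.41)^2 = (0.5692)^2 = 0.324.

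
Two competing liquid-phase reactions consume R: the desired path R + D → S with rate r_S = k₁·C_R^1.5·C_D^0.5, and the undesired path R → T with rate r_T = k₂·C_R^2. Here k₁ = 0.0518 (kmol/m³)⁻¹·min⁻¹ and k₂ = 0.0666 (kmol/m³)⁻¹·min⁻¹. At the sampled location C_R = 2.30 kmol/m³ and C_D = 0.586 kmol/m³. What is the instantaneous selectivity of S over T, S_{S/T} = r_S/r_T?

S_{S/T} = r_S/r_T = (k₁·C_R^1.5·C_D^0.5)/(k₂·C_R^2) = (k₁/k₂)·C_R^-0.5·C_D^0.5.
= (0.0518×2.300^1.5×0.5860^0.5) / (0.0666×2.300^2) = 0.1383/0.3523 = 0.393.
The undesired path is higher order in R, so low C_R (CSTR or dilute feed) favours S.

0.393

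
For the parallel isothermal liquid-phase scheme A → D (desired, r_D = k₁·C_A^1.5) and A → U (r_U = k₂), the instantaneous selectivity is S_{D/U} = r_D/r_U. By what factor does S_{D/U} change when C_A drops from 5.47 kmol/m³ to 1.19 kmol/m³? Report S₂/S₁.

0.101

S_{D/U} = (k₁/k₂)·C_A^1.5, so S₂/S₁ = (C_{A,2}/C_{A,1})^1.5.
= (1.19/5.47)^1.5 = (0.2176)^1.5 = 0.101.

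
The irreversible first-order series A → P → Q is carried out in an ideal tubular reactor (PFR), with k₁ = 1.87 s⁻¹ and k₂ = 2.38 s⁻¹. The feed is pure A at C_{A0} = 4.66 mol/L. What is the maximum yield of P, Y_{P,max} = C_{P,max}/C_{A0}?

At the optimum, C_{P,max}/C_{A0} = (k₁/k₂)^[k₂/(k₂−k₁)].
= (1.87/2.38)^(2.38/(2.38−1.87)) = (0.7857)^(4.667) = 0.3245.

0.325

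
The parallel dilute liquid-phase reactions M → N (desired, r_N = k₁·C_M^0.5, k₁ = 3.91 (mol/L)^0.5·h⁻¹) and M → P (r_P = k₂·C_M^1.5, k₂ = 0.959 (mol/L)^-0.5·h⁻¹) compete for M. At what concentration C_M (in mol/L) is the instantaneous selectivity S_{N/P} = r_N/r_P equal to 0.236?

S_{N/P} = (k₁/k₂)·C_M⁻¹ ⇒ C_M = (S·k₂/k₁)^(-1).
= (0.236×0.959/3.91)^(-1) = (0.05788)^(-1) = 17.3 mol/L.

17.3 mol/L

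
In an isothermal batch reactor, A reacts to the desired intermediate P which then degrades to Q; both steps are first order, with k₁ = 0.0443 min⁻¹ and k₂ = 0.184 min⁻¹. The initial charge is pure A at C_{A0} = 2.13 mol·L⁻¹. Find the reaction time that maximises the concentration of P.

For first-order series the maximum of C_P occurs at t_opt = ln(k₂/k₁)/(k₂−k₁).
= ln(0.184/0.0443)/(0.184−0.0443) = ln(4.153)/0.1397 = 1.424/0.1397 = 10.2 min.

10.2 min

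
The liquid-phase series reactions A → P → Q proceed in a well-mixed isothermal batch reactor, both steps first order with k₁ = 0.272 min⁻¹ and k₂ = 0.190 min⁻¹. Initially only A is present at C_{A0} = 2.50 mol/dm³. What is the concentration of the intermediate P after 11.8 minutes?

Solving the coupled first-order balances gives C_P(t) = [k₁/(k₂−k₁)]·C_{A0}·(e^(−k₁t) − e^(−k₂t)).
e^(−k₁t) = e^(−0.272×11.8) = e^(−3.210) = 0.04037; e^(−k₂t) = e^(−2.242) = 0.1062.
C_P = 0.272×2.50/(0.190−0.272) × (0.04037−0.1062) = (-8.293)×(-0.06587) = 0.5463 mol/dm³.

0.546 mol/dm³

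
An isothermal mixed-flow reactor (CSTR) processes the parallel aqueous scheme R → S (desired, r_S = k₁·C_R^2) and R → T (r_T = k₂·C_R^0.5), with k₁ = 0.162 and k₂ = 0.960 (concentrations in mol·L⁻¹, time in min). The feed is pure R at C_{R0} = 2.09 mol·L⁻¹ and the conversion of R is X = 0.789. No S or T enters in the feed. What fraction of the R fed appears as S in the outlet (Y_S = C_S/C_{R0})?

Exit C_R = C_{R0}(1−X) = 2.09×0.211 = 0.4410 mol·L⁻¹.
Rates in a CSTR are evaluated at the outlet concentration: r_S = 0.162×0.4410^2 = 0.03150, r_T = 0.960×0.4410^0.5 = 0.6375.
Fraction of consumed R going to S: r_S/(r_S+r_T) = 0.04709.
C_S = 0.04709·C_{R0}·X = 0.04709×2.09×0.789 = 0.0777 mol·L⁻¹; Y_S = C_S/C_{R0} = 0.0372.

0.0372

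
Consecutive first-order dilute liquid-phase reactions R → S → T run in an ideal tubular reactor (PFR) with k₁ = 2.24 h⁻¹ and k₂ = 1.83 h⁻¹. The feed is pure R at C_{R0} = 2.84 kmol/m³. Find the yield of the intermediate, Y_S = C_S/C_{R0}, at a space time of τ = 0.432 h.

The intermediate concentration in a first-order A→B→C sequence is C_S = k₁C_{R0}(e^(−k₁τ) − e^(−k₂τ))/(k₂−k₁).
e^(−k₁τ) = e^(−2.24×0.432) = e^(−0.9677) = 0.3800; e^(−k₂τ) = e^(−0.7906) = 0.4536.
C_S = 2.24×2.84/(1.83−2.24) × (0.3800−0.4536) = (-15.52)×(-0.07363) = 1.142 kmol/m³.
Y_S = C_S/C_{R0} = 1.142/2.84 = 0.402.

0.402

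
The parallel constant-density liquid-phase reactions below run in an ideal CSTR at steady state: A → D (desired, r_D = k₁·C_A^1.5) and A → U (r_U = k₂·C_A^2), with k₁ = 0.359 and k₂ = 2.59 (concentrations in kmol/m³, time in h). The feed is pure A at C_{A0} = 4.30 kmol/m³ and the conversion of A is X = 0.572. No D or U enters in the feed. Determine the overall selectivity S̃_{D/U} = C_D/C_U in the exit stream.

0.102

Exit C_A = C_{A0}(1−X) = 4.30×0.428 = 1.840 kmol/m³.
Rates in a CSTR are evaluated at the outlet concentration: r_D = 0.359×1.840^1.5 = 0.8963, r_U = 2.59×1.840^2 = 8.773.
Overall selectivity = C_D/C_U = r_Dτ/(r_Uτ) = r_D/r_U = 0.102.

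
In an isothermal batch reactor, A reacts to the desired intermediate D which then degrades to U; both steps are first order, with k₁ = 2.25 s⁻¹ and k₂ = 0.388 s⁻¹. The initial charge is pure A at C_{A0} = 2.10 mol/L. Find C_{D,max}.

Evaluating C_D at t_opt = ln(k₂/k₁)/(k₂−k₁) gives C_{D,max}/C_{A0} = (k₁/k₂)^[k₂/(k₂−k₁)].
= (2.25/0.388)^(0.388/(0.388−2.25)) = (5.799)^(-0.2084) = 0.6933.
C_{D,max} = 0.6933×2.10 = 1.46 mol/L.

1.46 mol/L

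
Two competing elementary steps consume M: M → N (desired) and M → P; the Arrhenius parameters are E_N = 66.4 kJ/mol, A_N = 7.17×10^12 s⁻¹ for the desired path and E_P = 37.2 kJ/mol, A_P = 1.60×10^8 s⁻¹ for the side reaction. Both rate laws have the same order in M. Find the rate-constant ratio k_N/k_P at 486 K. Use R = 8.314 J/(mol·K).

32.6

k_N/k_P = (A_N/A_P)·exp[−(E_N−E_P)/(RT)] = (A_N/A_P)·exp[(E_P−E_N)/(RT)].
(E_P−E_N)/(RT) = (37.2−66.4)×10³/(8.314×486) = -29200/4041 = -7.227.
k_N/k_P = (7.17×10^12/1.60×10^8)·exp(-7.227) = 44812 × 7.270×10^-4 = 32.6.
Since E_N > E_P, raising the temperature improves selectivity toward N.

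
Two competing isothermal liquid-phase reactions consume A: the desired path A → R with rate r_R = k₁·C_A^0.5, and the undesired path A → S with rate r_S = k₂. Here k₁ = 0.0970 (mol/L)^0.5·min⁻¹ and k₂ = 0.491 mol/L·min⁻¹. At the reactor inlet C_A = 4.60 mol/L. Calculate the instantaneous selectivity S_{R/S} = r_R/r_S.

S_{R/S} = r_R/r_S = (k₁·C_A^0.5)/(k₂) = (k₁/k₂)·C_A^0.5.
= (0.0970×4.600^0.5) / (0.491) = 0.2080/0.4910 = 0.424.
Since the desired path is higher order in A, keeping C_A high (PFR or concentrated feed) favours R.

0.424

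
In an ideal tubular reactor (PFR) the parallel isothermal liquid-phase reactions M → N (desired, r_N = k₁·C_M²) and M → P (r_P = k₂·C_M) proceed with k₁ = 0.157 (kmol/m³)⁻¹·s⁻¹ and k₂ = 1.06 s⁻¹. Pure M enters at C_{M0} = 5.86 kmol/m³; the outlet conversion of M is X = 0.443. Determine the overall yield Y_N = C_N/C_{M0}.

C_M = C_{M0}(1−X) = 3.264 kmol/m³.
Along a PFR/batch, dC_P/dC_M = −r_P/(r_N+r_P) = −k₂/(k₂+k₁·C_M).
Integrating from C_{M0} to C_M: C_P = (1.06/0.157)·ln[(1.06+0.157·5.86)/(1.06+0.157·3.26)] = 6.752·ln(1.980/1.572) = 1.556 kmol/m³.
Then C_N = (C_{M0}−C_M) − C_P = 2.596 − 1.556 = 1.040 kmol/m³.
Y_N = C_N/C_{M0} = 1.040/5.86 = 0.177.

0.177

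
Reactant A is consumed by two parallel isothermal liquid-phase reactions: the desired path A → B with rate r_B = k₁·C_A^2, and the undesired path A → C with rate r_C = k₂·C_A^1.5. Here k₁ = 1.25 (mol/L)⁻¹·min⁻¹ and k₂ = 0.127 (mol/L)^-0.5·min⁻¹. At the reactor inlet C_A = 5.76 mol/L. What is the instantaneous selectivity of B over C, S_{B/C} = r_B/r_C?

S_{B/C} = r_B/r_C = (k₁·C_A^2)/(k₂·C_A^1.5) = (k₁/k₂)·C_A^0.5.
= (1.25×5.760^2) / (0.127×5.760^1.5) = 41.47/1.756 = 23.6.

23.6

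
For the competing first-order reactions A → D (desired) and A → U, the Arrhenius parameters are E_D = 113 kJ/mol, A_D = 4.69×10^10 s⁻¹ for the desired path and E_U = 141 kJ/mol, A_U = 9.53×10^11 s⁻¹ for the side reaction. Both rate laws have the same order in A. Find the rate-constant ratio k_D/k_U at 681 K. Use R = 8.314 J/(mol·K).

With equal orders, S_{D/U} = k_D/k_U = (A_D/A_U)·exp[(E_U−E_D)/(RT)].
(E_U−E_D)/(RT) = (141−113)×10³/(8.314×681) = 28000/5662 = 4.945.
k_D/k_U = (4.69×10^10/9.53×10^11)·exp(4.945) = 0.04921 × 140.5 = 6.92.
Since E_D < E_U, lowering the temperature improves selectivity toward D.

6.92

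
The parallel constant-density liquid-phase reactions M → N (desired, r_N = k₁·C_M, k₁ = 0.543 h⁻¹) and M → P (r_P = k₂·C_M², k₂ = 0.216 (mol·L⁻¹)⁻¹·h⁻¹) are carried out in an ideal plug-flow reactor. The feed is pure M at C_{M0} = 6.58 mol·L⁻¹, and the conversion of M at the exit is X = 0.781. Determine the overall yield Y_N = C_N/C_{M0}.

0.318

C_M = C_{M0}(1−X) = 1.441 mol·L⁻¹.
Along a PFR/batch, dC_N/dC_M = −r_N/(r_N+r_P) = −k₁/(k₁+k₂·C_M).
Integrating from C_{M0} to C_M: C_N = (0.543/0.216)·ln[(0.543+0.216·6.58)/(0.543+0.216·1.44)] = 2.514·ln(1.964/0.8543) = 2.093 mol·L⁻¹.
Y_N = C_N/C_{M0} = 2.093/6.58 = 0.318.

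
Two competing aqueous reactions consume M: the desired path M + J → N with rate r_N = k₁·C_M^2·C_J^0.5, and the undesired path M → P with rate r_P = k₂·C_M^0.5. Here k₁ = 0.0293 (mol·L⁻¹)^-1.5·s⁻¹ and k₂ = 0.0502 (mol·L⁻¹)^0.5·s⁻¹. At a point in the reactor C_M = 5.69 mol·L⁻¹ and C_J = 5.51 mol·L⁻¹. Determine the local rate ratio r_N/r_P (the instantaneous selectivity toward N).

18.6

S_{N/P} = r_N/r_P = (k₁·C_M^2·C_J^0.5)/(k₂·C_M^0.5) = (k₁/k₂)·C_M^1.5·C_J^0.5.
= (0.0293×5.690^2×5.510^0.5) / (0.0502×5.690^0.5) = 2.227/0.1197 = 18.6.
Since the desired path is higher order in M, keeping C_M high (PFR or concentrated feed) favours N.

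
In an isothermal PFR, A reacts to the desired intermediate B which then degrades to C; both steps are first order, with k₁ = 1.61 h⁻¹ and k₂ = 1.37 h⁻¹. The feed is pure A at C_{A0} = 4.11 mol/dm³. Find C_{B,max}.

1.64 mol/dm³

Evaluating C_B at τ_opt = ln(k₂/k₁)/(k₂−k₁) gives C_{B,max}/C_{A0} = (k₁/k₂)^[k₂/(k₂−k₁)].
= (1.61/1.37)^(1.37/(1.37−1.61)) = (1.175)^(-5.708) = 0.3979.
C_{B,max} = 0.3979×4.11 = 1.64 mol/dm³.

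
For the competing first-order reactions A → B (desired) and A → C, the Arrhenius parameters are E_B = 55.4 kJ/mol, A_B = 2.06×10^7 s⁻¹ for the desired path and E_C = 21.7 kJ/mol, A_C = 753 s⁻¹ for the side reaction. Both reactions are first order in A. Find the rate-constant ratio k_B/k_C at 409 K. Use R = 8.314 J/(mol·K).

With equal orders, S_{B/C} = k_B/k_C = (A_B/A_C)·exp[(E_C−E_B)/(RT)].
(E_C−E_B)/(RT) = (21.7−55.4)×10³/(8.314×409) = -33700/3400 = -9.911.
k_B/k_C = (2.06×10^7/753)·exp(-9.911) = 27357 × 4.965×10^-5 = 1.36.

1.36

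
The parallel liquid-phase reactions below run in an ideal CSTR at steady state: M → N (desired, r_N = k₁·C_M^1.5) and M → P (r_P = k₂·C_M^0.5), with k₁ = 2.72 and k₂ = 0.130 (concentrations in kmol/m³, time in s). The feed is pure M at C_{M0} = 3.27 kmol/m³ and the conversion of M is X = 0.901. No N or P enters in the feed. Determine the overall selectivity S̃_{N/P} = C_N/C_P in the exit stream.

Exit C_M = C_{M0}(1−X) = 3.27×0.0990 = 0.3237 kmol/m³.
Rates in a CSTR are evaluated at the outlet concentration: r_N = 2.72×0.3237^1.5 = 0.5010, r_P = 0.130×0.3237^0.5 = 0.07397.
Overall selectivity = C_N/C_P = r_Nτ/(r_Pτ) = r_N/r_P = 6.77.

6.77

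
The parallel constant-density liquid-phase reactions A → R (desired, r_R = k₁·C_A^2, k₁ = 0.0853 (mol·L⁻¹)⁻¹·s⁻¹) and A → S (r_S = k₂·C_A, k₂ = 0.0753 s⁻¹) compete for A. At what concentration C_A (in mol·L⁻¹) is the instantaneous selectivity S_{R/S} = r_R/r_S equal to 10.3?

9.09 mol·L⁻¹

S_{R/S} = (k₁/k₂)·C_A ⇒ C_A = S·k₂/k₁.
= 10.3×0.0753/0.0853 = 9.09 mol·L⁻¹.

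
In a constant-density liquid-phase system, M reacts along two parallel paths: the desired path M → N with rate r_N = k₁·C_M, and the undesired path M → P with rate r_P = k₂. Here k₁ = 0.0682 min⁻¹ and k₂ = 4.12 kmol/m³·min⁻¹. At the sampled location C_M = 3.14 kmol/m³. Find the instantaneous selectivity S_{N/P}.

S_{N/P} = r_N/r_P = (k₁·C_M)/(k₂) = (k₁/k₂)·C_M.
= (0.0682×3.140) / (4.12) = 0.2141/4.120 = 0.0520.
Since the desired path is higher order in M, keeping C_M high (PFR or concentrated feed) favours N.

0.0520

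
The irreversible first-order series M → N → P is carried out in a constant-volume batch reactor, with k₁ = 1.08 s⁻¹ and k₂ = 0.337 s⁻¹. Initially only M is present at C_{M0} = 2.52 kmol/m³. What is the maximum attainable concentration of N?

1.49 kmol/m³

Evaluating C_N at t_opt = ln(k₂/k₁)/(k₂−k₁) gives C_{N,max}/C_{M0} = (k₁/k₂)^[k₂/(k₂−k₁)].
= (1.08/0.337)^(0.337/(0.337−1.08)) = (3.205)^(-0.4536) = 0.5896.
C_{N,max} = 0.5896×2.52 = 1.49 kmol/m³.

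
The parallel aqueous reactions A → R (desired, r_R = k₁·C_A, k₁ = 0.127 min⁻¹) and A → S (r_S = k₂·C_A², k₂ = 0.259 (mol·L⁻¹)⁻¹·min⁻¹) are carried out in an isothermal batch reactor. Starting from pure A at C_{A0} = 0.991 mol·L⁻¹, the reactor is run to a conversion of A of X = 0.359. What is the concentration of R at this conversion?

0.135 mol·L⁻¹

C_A = C_{A0}(1−X) = 0.6352 mol·L⁻¹.
Along a PFR/batch, dC_R/dC_A = −r_R/(r_R+r_S) = −k₁/(k₁+k₂·C_A).
Integrating from C_{A0} to C_A: C_R = (0.127/0.259)·ln[(0.127+0.259·0.991)/(0.127+0.259·0.635)] = 0.4903·ln(0.3837/0.2915) = 0.1347 mol·L⁻¹.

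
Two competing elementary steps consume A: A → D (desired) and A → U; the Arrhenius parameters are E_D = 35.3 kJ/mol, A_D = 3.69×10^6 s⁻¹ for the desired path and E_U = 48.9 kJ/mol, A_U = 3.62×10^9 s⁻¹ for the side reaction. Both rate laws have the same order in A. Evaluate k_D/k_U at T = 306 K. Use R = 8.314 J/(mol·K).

0.214

Since both paths have the same order in A, the concentration cancels and S_{D/U} = k_D/k_U = (A_D/A_U)·exp[(E_U−E_D)/(RT)].
(E_U−E_D)/(RT) = (48.9−35.3)×10³/(8.314×306) = 13600/2544 = 5.346.
k_D/k_U = (3.69×10^6/3.62×10^9)·exp(5.346) = 0.001019 × 209.7 = 0.214.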